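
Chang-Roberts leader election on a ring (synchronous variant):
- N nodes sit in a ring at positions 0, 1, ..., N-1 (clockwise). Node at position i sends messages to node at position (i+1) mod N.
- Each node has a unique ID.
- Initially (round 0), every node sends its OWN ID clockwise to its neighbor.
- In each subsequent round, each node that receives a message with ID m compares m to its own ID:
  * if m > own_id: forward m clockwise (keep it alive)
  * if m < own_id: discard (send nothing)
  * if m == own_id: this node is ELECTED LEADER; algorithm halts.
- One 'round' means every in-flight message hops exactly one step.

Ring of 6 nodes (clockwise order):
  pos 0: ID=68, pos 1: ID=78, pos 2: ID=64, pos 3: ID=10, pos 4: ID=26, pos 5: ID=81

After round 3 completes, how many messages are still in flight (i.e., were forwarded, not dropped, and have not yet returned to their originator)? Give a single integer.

Answer: 2

Derivation:
Round 1: pos1(id78) recv 68: drop; pos2(id64) recv 78: fwd; pos3(id10) recv 64: fwd; pos4(id26) recv 10: drop; pos5(id81) recv 26: drop; pos0(id68) recv 81: fwd
Round 2: pos3(id10) recv 78: fwd; pos4(id26) recv 64: fwd; pos1(id78) recv 81: fwd
Round 3: pos4(id26) recv 78: fwd; pos5(id81) recv 64: drop; pos2(id64) recv 81: fwd
After round 3: 2 messages still in flight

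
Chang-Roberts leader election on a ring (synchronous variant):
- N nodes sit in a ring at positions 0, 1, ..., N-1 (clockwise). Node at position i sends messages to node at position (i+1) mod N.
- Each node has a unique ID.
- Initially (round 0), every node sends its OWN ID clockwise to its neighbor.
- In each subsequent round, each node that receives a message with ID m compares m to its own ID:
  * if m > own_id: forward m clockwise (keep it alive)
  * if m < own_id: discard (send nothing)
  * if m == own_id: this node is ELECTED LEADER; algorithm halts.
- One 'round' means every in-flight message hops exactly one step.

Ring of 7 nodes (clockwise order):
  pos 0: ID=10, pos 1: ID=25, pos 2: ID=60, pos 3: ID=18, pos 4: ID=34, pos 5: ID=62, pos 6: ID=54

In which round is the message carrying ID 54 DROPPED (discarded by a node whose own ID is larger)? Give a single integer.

Round 1: pos1(id25) recv 10: drop; pos2(id60) recv 25: drop; pos3(id18) recv 60: fwd; pos4(id34) recv 18: drop; pos5(id62) recv 34: drop; pos6(id54) recv 62: fwd; pos0(id10) recv 54: fwd
Round 2: pos4(id34) recv 60: fwd; pos0(id10) recv 62: fwd; pos1(id25) recv 54: fwd
Round 3: pos5(id62) recv 60: drop; pos1(id25) recv 62: fwd; pos2(id60) recv 54: drop
Round 4: pos2(id60) recv 62: fwd
Round 5: pos3(id18) recv 62: fwd
Round 6: pos4(id34) recv 62: fwd
Round 7: pos5(id62) recv 62: ELECTED
Message ID 54 originates at pos 6; dropped at pos 2 in round 3

Answer: 3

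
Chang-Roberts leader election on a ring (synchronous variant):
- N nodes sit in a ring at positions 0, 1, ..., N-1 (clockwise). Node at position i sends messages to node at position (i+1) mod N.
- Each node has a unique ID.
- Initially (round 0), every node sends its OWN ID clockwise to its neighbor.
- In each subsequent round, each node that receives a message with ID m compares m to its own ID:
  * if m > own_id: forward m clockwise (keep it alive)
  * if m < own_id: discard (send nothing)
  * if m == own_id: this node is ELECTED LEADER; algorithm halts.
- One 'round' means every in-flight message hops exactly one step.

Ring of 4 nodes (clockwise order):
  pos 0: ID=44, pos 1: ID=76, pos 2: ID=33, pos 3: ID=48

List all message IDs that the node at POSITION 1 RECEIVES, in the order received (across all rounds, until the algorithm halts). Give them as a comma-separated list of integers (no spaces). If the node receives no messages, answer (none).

Round 1: pos1(id76) recv 44: drop; pos2(id33) recv 76: fwd; pos3(id48) recv 33: drop; pos0(id44) recv 48: fwd
Round 2: pos3(id48) recv 76: fwd; pos1(id76) recv 48: drop
Round 3: pos0(id44) recv 76: fwd
Round 4: pos1(id76) recv 76: ELECTED

Answer: 44,48,76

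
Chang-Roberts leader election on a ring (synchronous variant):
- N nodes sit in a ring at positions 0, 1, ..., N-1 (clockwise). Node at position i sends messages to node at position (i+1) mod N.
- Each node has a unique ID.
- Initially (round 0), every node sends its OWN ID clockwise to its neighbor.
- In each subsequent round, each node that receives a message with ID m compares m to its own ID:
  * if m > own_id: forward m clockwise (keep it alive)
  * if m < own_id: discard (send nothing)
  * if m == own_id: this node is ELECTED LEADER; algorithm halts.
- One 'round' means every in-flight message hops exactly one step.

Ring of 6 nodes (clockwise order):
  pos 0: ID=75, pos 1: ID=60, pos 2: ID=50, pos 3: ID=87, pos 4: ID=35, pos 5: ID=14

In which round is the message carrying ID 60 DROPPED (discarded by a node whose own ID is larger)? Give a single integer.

Answer: 2

Derivation:
Round 1: pos1(id60) recv 75: fwd; pos2(id50) recv 60: fwd; pos3(id87) recv 50: drop; pos4(id35) recv 87: fwd; pos5(id14) recv 35: fwd; pos0(id75) recv 14: drop
Round 2: pos2(id50) recv 75: fwd; pos3(id87) recv 60: drop; pos5(id14) recv 87: fwd; pos0(id75) recv 35: drop
Round 3: pos3(id87) recv 75: drop; pos0(id75) recv 87: fwd
Round 4: pos1(id60) recv 87: fwd
Round 5: pos2(id50) recv 87: fwd
Round 6: pos3(id87) recv 87: ELECTED
Message ID 60 originates at pos 1; dropped at pos 3 in round 2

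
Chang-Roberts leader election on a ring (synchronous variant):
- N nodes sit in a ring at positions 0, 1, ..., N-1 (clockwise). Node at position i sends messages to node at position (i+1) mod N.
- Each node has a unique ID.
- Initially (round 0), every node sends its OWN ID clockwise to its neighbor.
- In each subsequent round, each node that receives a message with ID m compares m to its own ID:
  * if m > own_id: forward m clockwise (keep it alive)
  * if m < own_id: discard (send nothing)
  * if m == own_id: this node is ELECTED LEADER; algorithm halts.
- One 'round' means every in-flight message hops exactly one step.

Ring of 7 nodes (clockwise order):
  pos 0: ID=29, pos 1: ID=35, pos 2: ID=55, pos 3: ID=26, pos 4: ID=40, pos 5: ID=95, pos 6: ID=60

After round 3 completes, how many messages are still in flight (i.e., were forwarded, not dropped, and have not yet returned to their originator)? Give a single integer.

Answer: 2

Derivation:
Round 1: pos1(id35) recv 29: drop; pos2(id55) recv 35: drop; pos3(id26) recv 55: fwd; pos4(id40) recv 26: drop; pos5(id95) recv 40: drop; pos6(id60) recv 95: fwd; pos0(id29) recv 60: fwd
Round 2: pos4(id40) recv 55: fwd; pos0(id29) recv 95: fwd; pos1(id35) recv 60: fwd
Round 3: pos5(id95) recv 55: drop; pos1(id35) recv 95: fwd; pos2(id55) recv 60: fwd
After round 3: 2 messages still in flight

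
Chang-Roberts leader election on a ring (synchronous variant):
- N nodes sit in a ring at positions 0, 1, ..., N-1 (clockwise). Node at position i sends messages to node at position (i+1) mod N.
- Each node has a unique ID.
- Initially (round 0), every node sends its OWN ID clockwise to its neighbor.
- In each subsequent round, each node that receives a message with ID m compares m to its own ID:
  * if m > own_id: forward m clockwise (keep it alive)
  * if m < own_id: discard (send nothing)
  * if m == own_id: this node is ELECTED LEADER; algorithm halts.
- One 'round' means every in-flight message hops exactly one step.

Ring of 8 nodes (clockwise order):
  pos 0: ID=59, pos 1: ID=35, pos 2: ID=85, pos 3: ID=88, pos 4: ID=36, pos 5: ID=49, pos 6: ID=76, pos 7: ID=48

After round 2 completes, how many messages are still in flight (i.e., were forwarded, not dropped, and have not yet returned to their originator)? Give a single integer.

Round 1: pos1(id35) recv 59: fwd; pos2(id85) recv 35: drop; pos3(id88) recv 85: drop; pos4(id36) recv 88: fwd; pos5(id49) recv 36: drop; pos6(id76) recv 49: drop; pos7(id48) recv 76: fwd; pos0(id59) recv 48: drop
Round 2: pos2(id85) recv 59: drop; pos5(id49) recv 88: fwd; pos0(id59) recv 76: fwd
After round 2: 2 messages still in flight

Answer: 2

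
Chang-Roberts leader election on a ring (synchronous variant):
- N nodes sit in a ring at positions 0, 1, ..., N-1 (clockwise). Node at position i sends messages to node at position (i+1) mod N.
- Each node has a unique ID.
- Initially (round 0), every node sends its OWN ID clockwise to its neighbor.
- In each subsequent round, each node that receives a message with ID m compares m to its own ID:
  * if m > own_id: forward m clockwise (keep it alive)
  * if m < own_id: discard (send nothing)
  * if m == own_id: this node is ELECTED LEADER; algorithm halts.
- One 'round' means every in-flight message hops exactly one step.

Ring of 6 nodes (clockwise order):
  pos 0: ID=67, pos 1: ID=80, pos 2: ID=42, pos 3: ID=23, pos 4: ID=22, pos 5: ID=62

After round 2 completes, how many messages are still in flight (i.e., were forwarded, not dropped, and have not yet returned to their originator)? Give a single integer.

Round 1: pos1(id80) recv 67: drop; pos2(id42) recv 80: fwd; pos3(id23) recv 42: fwd; pos4(id22) recv 23: fwd; pos5(id62) recv 22: drop; pos0(id67) recv 62: drop
Round 2: pos3(id23) recv 80: fwd; pos4(id22) recv 42: fwd; pos5(id62) recv 23: drop
After round 2: 2 messages still in flight

Answer: 2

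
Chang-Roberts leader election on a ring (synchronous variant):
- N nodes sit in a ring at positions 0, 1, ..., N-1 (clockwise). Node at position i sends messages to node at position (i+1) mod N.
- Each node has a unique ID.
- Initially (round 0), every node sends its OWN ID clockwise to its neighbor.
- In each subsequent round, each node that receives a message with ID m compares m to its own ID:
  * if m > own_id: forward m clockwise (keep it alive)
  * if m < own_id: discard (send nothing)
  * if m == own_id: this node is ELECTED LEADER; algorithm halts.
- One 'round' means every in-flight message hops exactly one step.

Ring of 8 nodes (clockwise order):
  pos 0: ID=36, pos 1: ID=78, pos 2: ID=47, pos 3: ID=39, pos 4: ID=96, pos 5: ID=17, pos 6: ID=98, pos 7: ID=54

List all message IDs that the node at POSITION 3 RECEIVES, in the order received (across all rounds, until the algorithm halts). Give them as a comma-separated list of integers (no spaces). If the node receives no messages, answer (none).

Answer: 47,78,98

Derivation:
Round 1: pos1(id78) recv 36: drop; pos2(id47) recv 78: fwd; pos3(id39) recv 47: fwd; pos4(id96) recv 39: drop; pos5(id17) recv 96: fwd; pos6(id98) recv 17: drop; pos7(id54) recv 98: fwd; pos0(id36) recv 54: fwd
Round 2: pos3(id39) recv 78: fwd; pos4(id96) recv 47: drop; pos6(id98) recv 96: drop; pos0(id36) recv 98: fwd; pos1(id78) recv 54: drop
Round 3: pos4(id96) recv 78: drop; pos1(id78) recv 98: fwd
Round 4: pos2(id47) recv 98: fwd
Round 5: pos3(id39) recv 98: fwd
Round 6: pos4(id96) recv 98: fwd
Round 7: pos5(id17) recv 98: fwd
Round 8: pos6(id98) recv 98: ELECTED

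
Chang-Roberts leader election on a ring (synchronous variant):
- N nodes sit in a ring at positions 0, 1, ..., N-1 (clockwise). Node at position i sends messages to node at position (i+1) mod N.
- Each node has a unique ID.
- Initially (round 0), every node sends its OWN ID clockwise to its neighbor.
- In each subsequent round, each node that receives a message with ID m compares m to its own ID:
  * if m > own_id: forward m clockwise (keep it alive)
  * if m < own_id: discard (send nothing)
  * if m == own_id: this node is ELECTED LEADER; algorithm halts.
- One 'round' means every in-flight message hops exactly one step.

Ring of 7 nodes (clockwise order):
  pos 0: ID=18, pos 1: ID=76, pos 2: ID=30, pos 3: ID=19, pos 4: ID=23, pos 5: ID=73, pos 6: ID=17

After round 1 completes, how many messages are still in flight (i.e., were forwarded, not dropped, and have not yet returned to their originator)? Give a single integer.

Answer: 3

Derivation:
Round 1: pos1(id76) recv 18: drop; pos2(id30) recv 76: fwd; pos3(id19) recv 30: fwd; pos4(id23) recv 19: drop; pos5(id73) recv 23: drop; pos6(id17) recv 73: fwd; pos0(id18) recv 17: drop
After round 1: 3 messages still in flight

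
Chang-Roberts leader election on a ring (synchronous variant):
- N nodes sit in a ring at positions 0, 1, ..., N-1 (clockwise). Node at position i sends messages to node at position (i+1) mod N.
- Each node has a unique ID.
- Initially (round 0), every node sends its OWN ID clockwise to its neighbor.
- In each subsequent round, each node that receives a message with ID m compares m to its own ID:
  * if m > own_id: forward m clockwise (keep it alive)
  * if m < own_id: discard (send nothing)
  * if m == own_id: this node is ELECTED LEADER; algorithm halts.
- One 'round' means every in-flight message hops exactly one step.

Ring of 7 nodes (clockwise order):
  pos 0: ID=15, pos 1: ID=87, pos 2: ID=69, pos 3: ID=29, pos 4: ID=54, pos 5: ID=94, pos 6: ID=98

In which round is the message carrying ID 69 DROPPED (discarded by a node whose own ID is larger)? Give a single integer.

Answer: 3

Derivation:
Round 1: pos1(id87) recv 15: drop; pos2(id69) recv 87: fwd; pos3(id29) recv 69: fwd; pos4(id54) recv 29: drop; pos5(id94) recv 54: drop; pos6(id98) recv 94: drop; pos0(id15) recv 98: fwd
Round 2: pos3(id29) recv 87: fwd; pos4(id54) recv 69: fwd; pos1(id87) recv 98: fwd
Round 3: pos4(id54) recv 87: fwd; pos5(id94) recv 69: drop; pos2(id69) recv 98: fwd
Round 4: pos5(id94) recv 87: drop; pos3(id29) recv 98: fwd
Round 5: pos4(id54) recv 98: fwd
Round 6: pos5(id94) recv 98: fwd
Round 7: pos6(id98) recv 98: ELECTED
Message ID 69 originates at pos 2; dropped at pos 5 in round 3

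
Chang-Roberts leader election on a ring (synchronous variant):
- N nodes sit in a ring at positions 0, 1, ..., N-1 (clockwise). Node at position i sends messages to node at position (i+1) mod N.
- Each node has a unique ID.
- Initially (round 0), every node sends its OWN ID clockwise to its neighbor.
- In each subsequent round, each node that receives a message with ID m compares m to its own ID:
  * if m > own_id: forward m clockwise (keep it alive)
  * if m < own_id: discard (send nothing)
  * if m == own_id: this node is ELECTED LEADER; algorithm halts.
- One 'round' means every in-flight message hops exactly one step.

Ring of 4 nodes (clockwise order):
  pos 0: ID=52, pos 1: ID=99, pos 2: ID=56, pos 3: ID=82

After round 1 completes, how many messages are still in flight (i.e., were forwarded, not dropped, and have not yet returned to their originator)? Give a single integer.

Round 1: pos1(id99) recv 52: drop; pos2(id56) recv 99: fwd; pos3(id82) recv 56: drop; pos0(id52) recv 82: fwd
After round 1: 2 messages still in flight

Answer: 2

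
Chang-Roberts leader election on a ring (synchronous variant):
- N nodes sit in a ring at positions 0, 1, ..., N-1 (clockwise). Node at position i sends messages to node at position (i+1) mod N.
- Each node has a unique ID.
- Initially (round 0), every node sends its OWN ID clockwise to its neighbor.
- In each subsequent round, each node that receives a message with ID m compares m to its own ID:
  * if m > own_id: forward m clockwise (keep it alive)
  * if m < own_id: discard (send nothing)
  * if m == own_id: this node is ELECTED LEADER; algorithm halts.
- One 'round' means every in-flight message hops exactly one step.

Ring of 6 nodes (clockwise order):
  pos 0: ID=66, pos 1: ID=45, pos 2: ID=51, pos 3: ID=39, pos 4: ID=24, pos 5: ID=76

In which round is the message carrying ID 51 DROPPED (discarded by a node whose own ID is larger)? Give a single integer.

Round 1: pos1(id45) recv 66: fwd; pos2(id51) recv 45: drop; pos3(id39) recv 51: fwd; pos4(id24) recv 39: fwd; pos5(id76) recv 24: drop; pos0(id66) recv 76: fwd
Round 2: pos2(id51) recv 66: fwd; pos4(id24) recv 51: fwd; pos5(id76) recv 39: drop; pos1(id45) recv 76: fwd
Round 3: pos3(id39) recv 66: fwd; pos5(id76) recv 51: drop; pos2(id51) recv 76: fwd
Round 4: pos4(id24) recv 66: fwd; pos3(id39) recv 76: fwd
Round 5: pos5(id76) recv 66: drop; pos4(id24) recv 76: fwd
Round 6: pos5(id76) recv 76: ELECTED
Message ID 51 originates at pos 2; dropped at pos 5 in round 3

Answer: 3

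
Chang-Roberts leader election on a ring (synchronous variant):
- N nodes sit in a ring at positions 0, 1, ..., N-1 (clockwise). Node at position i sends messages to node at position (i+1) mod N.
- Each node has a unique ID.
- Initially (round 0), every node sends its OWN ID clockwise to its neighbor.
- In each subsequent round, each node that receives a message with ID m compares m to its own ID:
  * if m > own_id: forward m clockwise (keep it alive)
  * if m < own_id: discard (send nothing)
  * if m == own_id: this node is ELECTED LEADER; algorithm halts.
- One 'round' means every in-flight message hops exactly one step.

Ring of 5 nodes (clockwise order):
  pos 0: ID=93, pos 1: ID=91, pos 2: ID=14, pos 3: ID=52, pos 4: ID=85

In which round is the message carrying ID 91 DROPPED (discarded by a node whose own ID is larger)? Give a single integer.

Round 1: pos1(id91) recv 93: fwd; pos2(id14) recv 91: fwd; pos3(id52) recv 14: drop; pos4(id85) recv 52: drop; pos0(id93) recv 85: drop
Round 2: pos2(id14) recv 93: fwd; pos3(id52) recv 91: fwd
Round 3: pos3(id52) recv 93: fwd; pos4(id85) recv 91: fwd
Round 4: pos4(id85) recv 93: fwd; pos0(id93) recv 91: drop
Round 5: pos0(id93) recv 93: ELECTED
Message ID 91 originates at pos 1; dropped at pos 0 in round 4

Answer: 4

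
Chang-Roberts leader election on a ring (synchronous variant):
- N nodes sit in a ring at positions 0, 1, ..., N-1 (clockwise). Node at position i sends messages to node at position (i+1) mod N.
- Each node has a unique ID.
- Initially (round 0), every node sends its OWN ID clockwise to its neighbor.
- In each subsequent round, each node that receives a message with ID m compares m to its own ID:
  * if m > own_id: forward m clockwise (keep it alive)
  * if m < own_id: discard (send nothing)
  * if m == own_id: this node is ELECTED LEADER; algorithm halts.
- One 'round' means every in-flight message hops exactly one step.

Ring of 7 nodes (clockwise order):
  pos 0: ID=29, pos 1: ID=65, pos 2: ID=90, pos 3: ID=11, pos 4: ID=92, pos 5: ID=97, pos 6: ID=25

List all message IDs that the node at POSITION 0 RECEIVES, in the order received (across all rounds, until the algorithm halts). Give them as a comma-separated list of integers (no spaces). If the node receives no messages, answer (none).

Round 1: pos1(id65) recv 29: drop; pos2(id90) recv 65: drop; pos3(id11) recv 90: fwd; pos4(id92) recv 11: drop; pos5(id97) recv 92: drop; pos6(id25) recv 97: fwd; pos0(id29) recv 25: drop
Round 2: pos4(id92) recv 90: drop; pos0(id29) recv 97: fwd
Round 3: pos1(id65) recv 97: fwd
Round 4: pos2(id90) recv 97: fwd
Round 5: pos3(id11) recv 97: fwd
Round 6: pos4(id92) recv 97: fwd
Round 7: pos5(id97) recv 97: ELECTED

Answer: 25,97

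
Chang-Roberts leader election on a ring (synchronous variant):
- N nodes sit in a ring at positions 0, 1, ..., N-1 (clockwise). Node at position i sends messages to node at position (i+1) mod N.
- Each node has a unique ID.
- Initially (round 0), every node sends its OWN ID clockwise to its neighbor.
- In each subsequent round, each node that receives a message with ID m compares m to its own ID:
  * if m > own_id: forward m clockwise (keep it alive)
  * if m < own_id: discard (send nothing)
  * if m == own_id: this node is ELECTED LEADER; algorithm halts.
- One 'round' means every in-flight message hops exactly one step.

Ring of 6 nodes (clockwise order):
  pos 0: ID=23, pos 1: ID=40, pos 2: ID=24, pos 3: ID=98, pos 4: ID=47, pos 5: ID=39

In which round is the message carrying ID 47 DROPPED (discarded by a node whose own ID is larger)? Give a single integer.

Answer: 5

Derivation:
Round 1: pos1(id40) recv 23: drop; pos2(id24) recv 40: fwd; pos3(id98) recv 24: drop; pos4(id47) recv 98: fwd; pos5(id39) recv 47: fwd; pos0(id23) recv 39: fwd
Round 2: pos3(id98) recv 40: drop; pos5(id39) recv 98: fwd; pos0(id23) recv 47: fwd; pos1(id40) recv 39: drop
Round 3: pos0(id23) recv 98: fwd; pos1(id40) recv 47: fwd
Round 4: pos1(id40) recv 98: fwd; pos2(id24) recv 47: fwd
Round 5: pos2(id24) recv 98: fwd; pos3(id98) recv 47: drop
Round 6: pos3(id98) recv 98: ELECTED
Message ID 47 originates at pos 4; dropped at pos 3 in round 5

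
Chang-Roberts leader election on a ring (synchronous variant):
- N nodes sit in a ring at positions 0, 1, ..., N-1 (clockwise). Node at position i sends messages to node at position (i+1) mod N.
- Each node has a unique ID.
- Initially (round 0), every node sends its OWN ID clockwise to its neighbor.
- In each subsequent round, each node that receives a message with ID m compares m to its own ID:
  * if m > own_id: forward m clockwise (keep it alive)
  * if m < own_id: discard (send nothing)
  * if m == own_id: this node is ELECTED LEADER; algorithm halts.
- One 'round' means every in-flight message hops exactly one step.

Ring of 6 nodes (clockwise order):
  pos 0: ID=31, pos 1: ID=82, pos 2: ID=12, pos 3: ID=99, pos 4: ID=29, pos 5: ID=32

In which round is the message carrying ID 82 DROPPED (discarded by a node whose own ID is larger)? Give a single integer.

Round 1: pos1(id82) recv 31: drop; pos2(id12) recv 82: fwd; pos3(id99) recv 12: drop; pos4(id29) recv 99: fwd; pos5(id32) recv 29: drop; pos0(id31) recv 32: fwd
Round 2: pos3(id99) recv 82: drop; pos5(id32) recv 99: fwd; pos1(id82) recv 32: drop
Round 3: pos0(id31) recv 99: fwd
Round 4: pos1(id82) recv 99: fwd
Round 5: pos2(id12) recv 99: fwd
Round 6: pos3(id99) recv 99: ELECTED
Message ID 82 originates at pos 1; dropped at pos 3 in round 2

Answer: 2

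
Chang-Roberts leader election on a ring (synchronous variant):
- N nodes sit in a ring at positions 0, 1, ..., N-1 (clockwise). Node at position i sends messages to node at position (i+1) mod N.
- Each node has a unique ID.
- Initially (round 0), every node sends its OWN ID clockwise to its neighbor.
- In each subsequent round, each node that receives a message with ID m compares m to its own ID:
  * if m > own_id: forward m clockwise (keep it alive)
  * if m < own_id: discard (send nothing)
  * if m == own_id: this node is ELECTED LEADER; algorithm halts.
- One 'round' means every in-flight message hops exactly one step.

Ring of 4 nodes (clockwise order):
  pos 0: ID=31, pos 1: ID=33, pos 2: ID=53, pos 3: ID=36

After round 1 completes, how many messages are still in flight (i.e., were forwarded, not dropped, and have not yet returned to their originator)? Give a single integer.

Answer: 2

Derivation:
Round 1: pos1(id33) recv 31: drop; pos2(id53) recv 33: drop; pos3(id36) recv 53: fwd; pos0(id31) recv 36: fwd
After round 1: 2 messages still in flight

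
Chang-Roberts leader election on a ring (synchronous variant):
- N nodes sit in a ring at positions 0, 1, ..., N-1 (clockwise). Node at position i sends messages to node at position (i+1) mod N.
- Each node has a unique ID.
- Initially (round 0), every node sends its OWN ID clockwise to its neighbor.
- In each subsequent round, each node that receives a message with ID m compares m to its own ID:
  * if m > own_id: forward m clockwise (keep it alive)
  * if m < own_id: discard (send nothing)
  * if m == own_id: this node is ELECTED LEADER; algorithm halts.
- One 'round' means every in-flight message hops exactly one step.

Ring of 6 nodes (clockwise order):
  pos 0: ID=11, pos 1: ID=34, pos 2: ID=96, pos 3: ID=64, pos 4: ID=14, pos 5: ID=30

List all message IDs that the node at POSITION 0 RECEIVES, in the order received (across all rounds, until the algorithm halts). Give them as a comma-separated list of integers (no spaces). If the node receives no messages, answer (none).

Round 1: pos1(id34) recv 11: drop; pos2(id96) recv 34: drop; pos3(id64) recv 96: fwd; pos4(id14) recv 64: fwd; pos5(id30) recv 14: drop; pos0(id11) recv 30: fwd
Round 2: pos4(id14) recv 96: fwd; pos5(id30) recv 64: fwd; pos1(id34) recv 30: drop
Round 3: pos5(id30) recv 96: fwd; pos0(id11) recv 64: fwd
Round 4: pos0(id11) recv 96: fwd; pos1(id34) recv 64: fwd
Round 5: pos1(id34) recv 96: fwd; pos2(id96) recv 64: drop
Round 6: pos2(id96) recv 96: ELECTED

Answer: 30,64,96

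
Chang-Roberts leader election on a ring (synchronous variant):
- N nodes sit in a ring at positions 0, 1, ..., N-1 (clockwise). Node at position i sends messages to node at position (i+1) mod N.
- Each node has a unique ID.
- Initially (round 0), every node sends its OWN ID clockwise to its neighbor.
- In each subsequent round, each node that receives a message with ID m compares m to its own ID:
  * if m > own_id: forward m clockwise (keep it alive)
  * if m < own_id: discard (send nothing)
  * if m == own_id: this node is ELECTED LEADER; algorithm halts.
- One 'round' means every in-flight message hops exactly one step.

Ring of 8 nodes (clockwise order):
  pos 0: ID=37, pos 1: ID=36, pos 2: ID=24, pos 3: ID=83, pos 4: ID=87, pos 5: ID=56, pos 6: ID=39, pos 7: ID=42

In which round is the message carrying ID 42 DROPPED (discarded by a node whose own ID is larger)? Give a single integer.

Round 1: pos1(id36) recv 37: fwd; pos2(id24) recv 36: fwd; pos3(id83) recv 24: drop; pos4(id87) recv 83: drop; pos5(id56) recv 87: fwd; pos6(id39) recv 56: fwd; pos7(id42) recv 39: drop; pos0(id37) recv 42: fwd
Round 2: pos2(id24) recv 37: fwd; pos3(id83) recv 36: drop; pos6(id39) recv 87: fwd; pos7(id42) recv 56: fwd; pos1(id36) recv 42: fwd
Round 3: pos3(id83) recv 37: drop; pos7(id42) recv 87: fwd; pos0(id37) recv 56: fwd; pos2(id24) recv 42: fwd
Round 4: pos0(id37) recv 87: fwd; pos1(id36) recv 56: fwd; pos3(id83) recv 42: drop
Round 5: pos1(id36) recv 87: fwd; pos2(id24) recv 56: fwd
Round 6: pos2(id24) recv 87: fwd; pos3(id83) recv 56: drop
Round 7: pos3(id83) recv 87: fwd
Round 8: pos4(id87) recv 87: ELECTED
Message ID 42 originates at pos 7; dropped at pos 3 in round 4

Answer: 4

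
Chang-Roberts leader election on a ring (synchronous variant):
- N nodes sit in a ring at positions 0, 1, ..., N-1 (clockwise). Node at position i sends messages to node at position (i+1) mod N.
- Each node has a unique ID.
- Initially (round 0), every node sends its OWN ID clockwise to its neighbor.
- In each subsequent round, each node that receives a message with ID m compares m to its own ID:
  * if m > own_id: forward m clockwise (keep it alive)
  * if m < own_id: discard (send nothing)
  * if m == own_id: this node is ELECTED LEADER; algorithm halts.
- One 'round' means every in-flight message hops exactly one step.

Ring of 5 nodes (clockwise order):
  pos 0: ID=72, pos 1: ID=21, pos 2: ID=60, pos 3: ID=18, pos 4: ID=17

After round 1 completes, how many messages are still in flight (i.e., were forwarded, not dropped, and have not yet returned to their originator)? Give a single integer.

Answer: 3

Derivation:
Round 1: pos1(id21) recv 72: fwd; pos2(id60) recv 21: drop; pos3(id18) recv 60: fwd; pos4(id17) recv 18: fwd; pos0(id72) recv 17: drop
After round 1: 3 messages still in flight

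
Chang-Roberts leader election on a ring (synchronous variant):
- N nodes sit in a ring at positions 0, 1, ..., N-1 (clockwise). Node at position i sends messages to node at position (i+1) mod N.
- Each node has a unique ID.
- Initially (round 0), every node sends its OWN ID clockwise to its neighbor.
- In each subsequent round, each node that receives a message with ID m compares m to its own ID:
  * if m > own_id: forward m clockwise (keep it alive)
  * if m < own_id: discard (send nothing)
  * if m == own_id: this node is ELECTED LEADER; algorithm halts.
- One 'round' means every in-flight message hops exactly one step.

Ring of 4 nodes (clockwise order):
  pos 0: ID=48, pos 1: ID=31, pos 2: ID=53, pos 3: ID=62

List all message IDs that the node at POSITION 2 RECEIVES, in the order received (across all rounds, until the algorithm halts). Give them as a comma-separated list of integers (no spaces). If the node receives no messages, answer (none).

Answer: 31,48,62

Derivation:
Round 1: pos1(id31) recv 48: fwd; pos2(id53) recv 31: drop; pos3(id62) recv 53: drop; pos0(id48) recv 62: fwd
Round 2: pos2(id53) recv 48: drop; pos1(id31) recv 62: fwd
Round 3: pos2(id53) recv 62: fwd
Round 4: pos3(id62) recv 62: ELECTED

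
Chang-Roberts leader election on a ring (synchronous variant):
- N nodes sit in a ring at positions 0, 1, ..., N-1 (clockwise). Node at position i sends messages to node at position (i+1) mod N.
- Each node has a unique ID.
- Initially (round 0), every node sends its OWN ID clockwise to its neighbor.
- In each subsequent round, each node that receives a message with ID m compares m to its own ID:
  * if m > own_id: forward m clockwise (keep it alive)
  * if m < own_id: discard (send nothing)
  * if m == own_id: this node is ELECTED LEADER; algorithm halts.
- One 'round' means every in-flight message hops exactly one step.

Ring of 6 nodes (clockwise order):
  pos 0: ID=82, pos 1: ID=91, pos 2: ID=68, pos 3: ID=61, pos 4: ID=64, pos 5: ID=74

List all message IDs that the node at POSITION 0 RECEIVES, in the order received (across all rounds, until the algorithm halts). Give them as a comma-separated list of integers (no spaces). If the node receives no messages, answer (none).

Answer: 74,91

Derivation:
Round 1: pos1(id91) recv 82: drop; pos2(id68) recv 91: fwd; pos3(id61) recv 68: fwd; pos4(id64) recv 61: drop; pos5(id74) recv 64: drop; pos0(id82) recv 74: drop
Round 2: pos3(id61) recv 91: fwd; pos4(id64) recv 68: fwd
Round 3: pos4(id64) recv 91: fwd; pos5(id74) recv 68: drop
Round 4: pos5(id74) recv 91: fwd
Round 5: pos0(id82) recv 91: fwd
Round 6: pos1(id91) recv 91: ELECTED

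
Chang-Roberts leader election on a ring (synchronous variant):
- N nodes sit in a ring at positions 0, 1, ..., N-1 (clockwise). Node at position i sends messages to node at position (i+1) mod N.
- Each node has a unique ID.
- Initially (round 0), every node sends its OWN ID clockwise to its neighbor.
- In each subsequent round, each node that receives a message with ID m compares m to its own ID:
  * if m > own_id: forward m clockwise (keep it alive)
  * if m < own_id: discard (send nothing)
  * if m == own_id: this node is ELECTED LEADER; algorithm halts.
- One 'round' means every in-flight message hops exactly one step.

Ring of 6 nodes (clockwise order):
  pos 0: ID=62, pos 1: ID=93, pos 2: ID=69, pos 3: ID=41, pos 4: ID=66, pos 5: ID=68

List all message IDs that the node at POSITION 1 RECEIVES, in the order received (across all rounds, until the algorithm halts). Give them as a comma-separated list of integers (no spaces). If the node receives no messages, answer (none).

Answer: 62,68,69,93

Derivation:
Round 1: pos1(id93) recv 62: drop; pos2(id69) recv 93: fwd; pos3(id41) recv 69: fwd; pos4(id66) recv 41: drop; pos5(id68) recv 66: drop; pos0(id62) recv 68: fwd
Round 2: pos3(id41) recv 93: fwd; pos4(id66) recv 69: fwd; pos1(id93) recv 68: drop
Round 3: pos4(id66) recv 93: fwd; pos5(id68) recv 69: fwd
Round 4: pos5(id68) recv 93: fwd; pos0(id62) recv 69: fwd
Round 5: pos0(id62) recv 93: fwd; pos1(id93) recv 69: drop
Round 6: pos1(id93) recv 93: ELECTED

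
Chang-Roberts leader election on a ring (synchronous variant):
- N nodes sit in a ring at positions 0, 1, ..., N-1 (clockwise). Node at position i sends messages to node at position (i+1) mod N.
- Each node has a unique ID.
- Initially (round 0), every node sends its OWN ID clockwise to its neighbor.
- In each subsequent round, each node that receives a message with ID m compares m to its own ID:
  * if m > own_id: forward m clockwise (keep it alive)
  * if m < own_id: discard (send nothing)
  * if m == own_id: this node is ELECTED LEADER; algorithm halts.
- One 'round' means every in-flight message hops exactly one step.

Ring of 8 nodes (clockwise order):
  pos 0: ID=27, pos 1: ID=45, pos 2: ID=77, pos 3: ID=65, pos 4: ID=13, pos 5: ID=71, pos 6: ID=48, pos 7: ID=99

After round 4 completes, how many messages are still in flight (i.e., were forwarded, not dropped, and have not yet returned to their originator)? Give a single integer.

Answer: 2

Derivation:
Round 1: pos1(id45) recv 27: drop; pos2(id77) recv 45: drop; pos3(id65) recv 77: fwd; pos4(id13) recv 65: fwd; pos5(id71) recv 13: drop; pos6(id48) recv 71: fwd; pos7(id99) recv 48: drop; pos0(id27) recv 99: fwd
Round 2: pos4(id13) recv 77: fwd; pos5(id71) recv 65: drop; pos7(id99) recv 71: drop; pos1(id45) recv 99: fwd
Round 3: pos5(id71) recv 77: fwd; pos2(id77) recv 99: fwd
Round 4: pos6(id48) recv 77: fwd; pos3(id65) recv 99: fwd
After round 4: 2 messages still in flight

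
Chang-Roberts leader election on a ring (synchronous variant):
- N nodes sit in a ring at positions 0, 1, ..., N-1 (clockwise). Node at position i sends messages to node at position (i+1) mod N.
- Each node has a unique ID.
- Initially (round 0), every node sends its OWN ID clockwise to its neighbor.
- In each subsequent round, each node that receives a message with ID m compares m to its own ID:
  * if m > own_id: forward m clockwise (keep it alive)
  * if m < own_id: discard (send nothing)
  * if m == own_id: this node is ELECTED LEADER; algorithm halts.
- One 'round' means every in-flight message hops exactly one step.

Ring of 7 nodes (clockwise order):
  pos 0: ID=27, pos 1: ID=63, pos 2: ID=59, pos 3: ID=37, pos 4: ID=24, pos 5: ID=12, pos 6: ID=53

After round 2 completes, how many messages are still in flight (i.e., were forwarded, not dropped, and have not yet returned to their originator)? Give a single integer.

Round 1: pos1(id63) recv 27: drop; pos2(id59) recv 63: fwd; pos3(id37) recv 59: fwd; pos4(id24) recv 37: fwd; pos5(id12) recv 24: fwd; pos6(id53) recv 12: drop; pos0(id27) recv 53: fwd
Round 2: pos3(id37) recv 63: fwd; pos4(id24) recv 59: fwd; pos5(id12) recv 37: fwd; pos6(id53) recv 24: drop; pos1(id63) recv 53: drop
After round 2: 3 messages still in flight

Answer: 3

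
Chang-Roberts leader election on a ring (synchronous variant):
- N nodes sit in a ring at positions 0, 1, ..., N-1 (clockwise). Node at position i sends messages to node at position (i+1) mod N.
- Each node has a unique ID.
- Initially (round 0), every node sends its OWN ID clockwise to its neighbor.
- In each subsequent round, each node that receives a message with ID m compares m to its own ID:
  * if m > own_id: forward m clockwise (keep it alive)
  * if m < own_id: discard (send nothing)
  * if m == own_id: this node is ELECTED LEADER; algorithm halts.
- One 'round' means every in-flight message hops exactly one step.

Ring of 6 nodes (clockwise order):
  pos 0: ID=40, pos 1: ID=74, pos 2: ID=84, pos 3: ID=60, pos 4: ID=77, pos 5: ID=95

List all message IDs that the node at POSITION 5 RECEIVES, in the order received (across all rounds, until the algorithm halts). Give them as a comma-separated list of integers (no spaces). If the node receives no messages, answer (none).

Answer: 77,84,95

Derivation:
Round 1: pos1(id74) recv 40: drop; pos2(id84) recv 74: drop; pos3(id60) recv 84: fwd; pos4(id77) recv 60: drop; pos5(id95) recv 77: drop; pos0(id40) recv 95: fwd
Round 2: pos4(id77) recv 84: fwd; pos1(id74) recv 95: fwd
Round 3: pos5(id95) recv 84: drop; pos2(id84) recv 95: fwd
Round 4: pos3(id60) recv 95: fwd
Round 5: pos4(id77) recv 95: fwd
Round 6: pos5(id95) recv 95: ELECTED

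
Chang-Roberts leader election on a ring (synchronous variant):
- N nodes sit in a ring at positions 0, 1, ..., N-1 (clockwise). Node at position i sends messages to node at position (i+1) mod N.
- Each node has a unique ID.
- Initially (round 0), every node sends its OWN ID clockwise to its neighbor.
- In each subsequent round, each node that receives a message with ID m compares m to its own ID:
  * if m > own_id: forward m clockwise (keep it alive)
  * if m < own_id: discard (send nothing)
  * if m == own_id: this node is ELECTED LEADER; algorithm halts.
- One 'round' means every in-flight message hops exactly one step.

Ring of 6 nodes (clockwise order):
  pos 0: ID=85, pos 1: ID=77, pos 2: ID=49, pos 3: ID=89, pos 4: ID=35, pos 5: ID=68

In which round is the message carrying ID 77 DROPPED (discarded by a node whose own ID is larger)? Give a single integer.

Answer: 2

Derivation:
Round 1: pos1(id77) recv 85: fwd; pos2(id49) recv 77: fwd; pos3(id89) recv 49: drop; pos4(id35) recv 89: fwd; pos5(id68) recv 35: drop; pos0(id85) recv 68: drop
Round 2: pos2(id49) recv 85: fwd; pos3(id89) recv 77: drop; pos5(id68) recv 89: fwd
Round 3: pos3(id89) recv 85: drop; pos0(id85) recv 89: fwd
Round 4: pos1(id77) recv 89: fwd
Round 5: pos2(id49) recv 89: fwd
Round 6: pos3(id89) recv 89: ELECTED
Message ID 77 originates at pos 1; dropped at pos 3 in round 2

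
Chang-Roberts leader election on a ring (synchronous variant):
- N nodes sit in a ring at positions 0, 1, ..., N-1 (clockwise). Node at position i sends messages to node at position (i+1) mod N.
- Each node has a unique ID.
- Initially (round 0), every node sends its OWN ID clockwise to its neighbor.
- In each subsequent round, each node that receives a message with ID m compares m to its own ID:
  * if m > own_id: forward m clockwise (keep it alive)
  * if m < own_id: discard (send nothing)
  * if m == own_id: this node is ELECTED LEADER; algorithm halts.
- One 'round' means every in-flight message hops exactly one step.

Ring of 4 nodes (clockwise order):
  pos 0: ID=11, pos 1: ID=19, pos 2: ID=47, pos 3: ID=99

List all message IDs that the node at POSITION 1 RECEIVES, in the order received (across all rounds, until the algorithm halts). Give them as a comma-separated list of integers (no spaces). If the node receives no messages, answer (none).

Answer: 11,99

Derivation:
Round 1: pos1(id19) recv 11: drop; pos2(id47) recv 19: drop; pos3(id99) recv 47: drop; pos0(id11) recv 99: fwd
Round 2: pos1(id19) recv 99: fwd
Round 3: pos2(id47) recv 99: fwd
Round 4: pos3(id99) recv 99: ELECTED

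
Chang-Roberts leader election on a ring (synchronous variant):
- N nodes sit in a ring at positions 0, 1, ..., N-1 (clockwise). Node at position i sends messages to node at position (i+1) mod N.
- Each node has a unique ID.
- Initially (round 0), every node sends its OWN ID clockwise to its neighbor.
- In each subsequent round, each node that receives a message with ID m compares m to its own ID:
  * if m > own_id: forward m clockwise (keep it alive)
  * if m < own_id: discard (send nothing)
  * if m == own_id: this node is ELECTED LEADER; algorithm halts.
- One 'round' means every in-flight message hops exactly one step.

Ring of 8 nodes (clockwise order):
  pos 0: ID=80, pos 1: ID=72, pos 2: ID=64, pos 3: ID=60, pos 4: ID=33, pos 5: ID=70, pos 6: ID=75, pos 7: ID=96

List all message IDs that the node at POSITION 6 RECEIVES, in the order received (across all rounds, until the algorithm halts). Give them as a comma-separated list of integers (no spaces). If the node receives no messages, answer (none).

Round 1: pos1(id72) recv 80: fwd; pos2(id64) recv 72: fwd; pos3(id60) recv 64: fwd; pos4(id33) recv 60: fwd; pos5(id70) recv 33: drop; pos6(id75) recv 70: drop; pos7(id96) recv 75: drop; pos0(id80) recv 96: fwd
Round 2: pos2(id64) recv 80: fwd; pos3(id60) recv 72: fwd; pos4(id33) recv 64: fwd; pos5(id70) recv 60: drop; pos1(id72) recv 96: fwd
Round 3: pos3(id60) recv 80: fwd; pos4(id33) recv 72: fwd; pos5(id70) recv 64: drop; pos2(id64) recv 96: fwd
Round 4: pos4(id33) recv 80: fwd; pos5(id70) recv 72: fwd; pos3(id60) recv 96: fwd
Round 5: pos5(id70) recv 80: fwd; pos6(id75) recv 72: drop; pos4(id33) recv 96: fwd
Round 6: pos6(id75) recv 80: fwd; pos5(id70) recv 96: fwd
Round 7: pos7(id96) recv 80: drop; pos6(id75) recv 96: fwd
Round 8: pos7(id96) recv 96: ELECTED

Answer: 70,72,80,96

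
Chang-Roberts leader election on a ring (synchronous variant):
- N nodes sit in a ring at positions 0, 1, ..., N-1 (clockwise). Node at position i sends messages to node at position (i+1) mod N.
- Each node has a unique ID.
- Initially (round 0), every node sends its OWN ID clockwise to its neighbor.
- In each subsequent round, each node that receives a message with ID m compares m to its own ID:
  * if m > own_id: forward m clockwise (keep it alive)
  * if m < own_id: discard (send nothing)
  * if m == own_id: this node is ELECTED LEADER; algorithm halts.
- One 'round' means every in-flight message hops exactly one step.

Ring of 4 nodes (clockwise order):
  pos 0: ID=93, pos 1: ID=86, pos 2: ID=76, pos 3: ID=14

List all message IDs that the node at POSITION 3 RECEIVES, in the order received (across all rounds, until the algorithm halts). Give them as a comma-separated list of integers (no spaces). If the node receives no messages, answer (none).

Answer: 76,86,93

Derivation:
Round 1: pos1(id86) recv 93: fwd; pos2(id76) recv 86: fwd; pos3(id14) recv 76: fwd; pos0(id93) recv 14: drop
Round 2: pos2(id76) recv 93: fwd; pos3(id14) recv 86: fwd; pos0(id93) recv 76: drop
Round 3: pos3(id14) recv 93: fwd; pos0(id93) recv 86: drop
Round 4: pos0(id93) recv 93: ELECTED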